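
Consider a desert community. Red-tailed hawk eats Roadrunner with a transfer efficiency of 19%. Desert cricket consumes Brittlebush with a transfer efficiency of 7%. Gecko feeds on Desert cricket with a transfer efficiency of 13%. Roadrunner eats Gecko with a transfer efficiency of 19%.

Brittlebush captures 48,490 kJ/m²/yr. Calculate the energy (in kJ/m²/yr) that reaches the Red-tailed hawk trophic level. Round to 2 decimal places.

15.93 kJ/m²/yr

Desert cricket: 48490 × 0.07 = 3394.3 kJ/m²/yr
Gecko: 3394.3 × 0.13 = 441.259 kJ/m²/yr
Roadrunner: 441.259 × 0.19 = 83.83921 kJ/m²/yr
Red-tailed hawk: 83.83921 × 0.19 = 15.9294499 kJ/m²/yr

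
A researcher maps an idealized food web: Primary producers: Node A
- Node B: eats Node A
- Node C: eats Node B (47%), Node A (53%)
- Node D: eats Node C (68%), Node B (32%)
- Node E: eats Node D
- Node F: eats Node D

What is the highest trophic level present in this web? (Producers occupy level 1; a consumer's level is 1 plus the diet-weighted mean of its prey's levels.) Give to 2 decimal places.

4.32

Node B: 1 + 1 = 2
Node C: 1 + (0.47×2 + 0.53×1) = 2.47
Node D: 1 + (0.68×2.47 + 0.32×2) = 3.3196
Node E: 1 + 3.3196 = 4.3196
Node F: 1 + 3.3196 = 4.3196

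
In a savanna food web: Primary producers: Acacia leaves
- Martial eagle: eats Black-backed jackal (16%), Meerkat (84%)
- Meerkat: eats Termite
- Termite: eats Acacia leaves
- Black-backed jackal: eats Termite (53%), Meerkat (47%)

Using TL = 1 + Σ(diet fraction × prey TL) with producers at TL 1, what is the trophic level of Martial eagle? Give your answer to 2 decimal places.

Termite: 1 + 1 = 2
Meerkat: 1 + 2 = 3
Black-backed jackal: 1 + (0.53×2 + 0.47×3) = 3.47
Martial eagle: 1 + (0.16×3.47 + 0.84×3) = 4.0752

4.08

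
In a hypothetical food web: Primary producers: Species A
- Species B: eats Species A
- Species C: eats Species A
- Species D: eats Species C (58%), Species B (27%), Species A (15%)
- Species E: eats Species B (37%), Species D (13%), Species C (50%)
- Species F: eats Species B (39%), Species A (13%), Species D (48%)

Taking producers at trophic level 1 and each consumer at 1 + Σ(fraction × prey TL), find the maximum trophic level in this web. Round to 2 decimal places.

Species B: 1 + 1 = 2
Species C: 1 + 1 = 2
Species D: 1 + (0.58×2 + 0.27×2 + 0.15×1) = 2.85
Species E: 1 + (0.37×2 + 0.13×2.85 + 0.5×2) = 3.1105
Species F: 1 + (0.39×2 + 0.13×1 + 0.48×2.85) = 3.278

3.28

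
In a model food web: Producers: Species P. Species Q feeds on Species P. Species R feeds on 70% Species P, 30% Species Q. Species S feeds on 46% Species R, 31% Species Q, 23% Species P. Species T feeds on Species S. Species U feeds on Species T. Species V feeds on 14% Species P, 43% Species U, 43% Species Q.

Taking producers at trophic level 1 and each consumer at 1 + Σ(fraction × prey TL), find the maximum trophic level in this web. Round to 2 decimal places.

4.91

Species Q: 1 + 1 = 2
Species R: 1 + (0.7×1 + 0.3×2) = 2.3
Species S: 1 + (0.46×2.3 + 0.31×2 + 0.23×1) = 2.908
Species T: 1 + 2.908 = 3.908
Species U: 1 + 3.908 = 4.908
Species V: 1 + (0.14×1 + 0.43×4.908 + 0.43×2) = 4.11044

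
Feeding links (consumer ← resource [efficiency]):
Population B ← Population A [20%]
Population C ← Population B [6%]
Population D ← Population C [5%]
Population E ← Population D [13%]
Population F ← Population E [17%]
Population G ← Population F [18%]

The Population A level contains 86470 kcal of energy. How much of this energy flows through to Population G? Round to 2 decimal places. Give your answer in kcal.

Population B: 86470 × 0.2 = 17294 kcal
Population C: 17294 × 0.06 = 1037.64 kcal
Population D: 1037.64 × 0.05 = 51.882 kcal
Population E: 51.882 × 0.13 = 6.74466 kcal
Population F: 6.74466 × 0.17 = 1.1465922 kcal
Population G: 1.1465922 × 0.18 = 0.206386596 kcal

0.21 kcal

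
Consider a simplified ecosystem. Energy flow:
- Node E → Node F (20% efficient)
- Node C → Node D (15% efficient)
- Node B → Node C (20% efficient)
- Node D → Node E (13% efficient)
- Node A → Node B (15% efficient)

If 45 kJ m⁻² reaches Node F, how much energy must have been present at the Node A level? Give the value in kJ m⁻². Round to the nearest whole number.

384615 kJ m⁻²

Cumulative transfer efficiency: 0.15 × 0.2 × 0.15 × 0.13 × 0.2 = 0.000117
Node A energy = 45 / 0.000117 = 384615 kJ m⁻²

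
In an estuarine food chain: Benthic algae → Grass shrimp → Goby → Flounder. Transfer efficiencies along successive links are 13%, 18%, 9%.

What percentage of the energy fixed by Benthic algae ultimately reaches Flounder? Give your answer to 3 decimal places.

0.211%

Product of link efficiencies: 0.13 × 0.18 × 0.09 = 0.002106
As a percentage: 0.002106 × 100 = 0.211%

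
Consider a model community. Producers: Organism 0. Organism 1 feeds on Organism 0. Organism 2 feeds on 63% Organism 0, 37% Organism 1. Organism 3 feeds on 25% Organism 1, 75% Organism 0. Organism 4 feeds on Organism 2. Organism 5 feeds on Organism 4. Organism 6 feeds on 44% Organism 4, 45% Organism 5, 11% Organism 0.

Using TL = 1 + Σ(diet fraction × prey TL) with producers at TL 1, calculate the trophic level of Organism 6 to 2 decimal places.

Organism 1: 1 + 1 = 2
Organism 2: 1 + (0.63×1 + 0.37×2) = 2.37
Organism 3: 1 + (0.25×2 + 0.75×1) = 2.25
Organism 4: 1 + 2.37 = 3.37
Organism 5: 1 + 3.37 = 4.37
Organism 6: 1 + (0.44×3.37 + 0.45×4.37 + 0.11×1) = 4.5593

4.56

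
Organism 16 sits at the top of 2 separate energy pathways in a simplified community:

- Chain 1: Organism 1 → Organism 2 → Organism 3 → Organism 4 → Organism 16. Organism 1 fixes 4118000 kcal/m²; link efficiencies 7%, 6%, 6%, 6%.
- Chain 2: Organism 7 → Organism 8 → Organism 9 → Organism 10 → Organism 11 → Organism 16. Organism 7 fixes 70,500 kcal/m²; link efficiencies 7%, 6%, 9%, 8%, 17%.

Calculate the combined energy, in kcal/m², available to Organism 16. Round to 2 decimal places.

62.63 kcal/m²

Chain 1: 4118000 × 0.07 × 0.06 × 0.06 × 0.06 = 62.26416 kcal/m²
Chain 2: 70500 × 0.07 × 0.06 × 0.09 × 0.08 × 0.17 = 0.3624264 kcal/m²
Total at Organism 16: 62.26416 + 0.3624264 = 62.6265864 kcal/m²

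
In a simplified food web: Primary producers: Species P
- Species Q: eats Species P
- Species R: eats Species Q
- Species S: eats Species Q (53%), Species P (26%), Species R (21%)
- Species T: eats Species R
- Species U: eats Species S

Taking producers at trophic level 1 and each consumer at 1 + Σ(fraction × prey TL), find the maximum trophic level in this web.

Species Q: 1 + 1 = 2
Species R: 1 + 2 = 3
Species S: 1 + (0.53×2 + 0.26×1 + 0.21×3) = 2.95
Species T: 1 + 3 = 4
Species U: 1 + 2.95 = 3.95

4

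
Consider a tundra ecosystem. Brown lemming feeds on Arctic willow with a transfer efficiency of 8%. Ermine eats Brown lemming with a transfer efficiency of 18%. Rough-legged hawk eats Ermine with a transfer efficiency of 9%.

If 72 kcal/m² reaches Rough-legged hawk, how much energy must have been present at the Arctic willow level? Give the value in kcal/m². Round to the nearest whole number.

55556 kcal/m²

Cumulative transfer efficiency: 0.08 × 0.18 × 0.09 = 0.001296
Arctic willow energy = 72 / 0.001296 = 55556 kcal/m²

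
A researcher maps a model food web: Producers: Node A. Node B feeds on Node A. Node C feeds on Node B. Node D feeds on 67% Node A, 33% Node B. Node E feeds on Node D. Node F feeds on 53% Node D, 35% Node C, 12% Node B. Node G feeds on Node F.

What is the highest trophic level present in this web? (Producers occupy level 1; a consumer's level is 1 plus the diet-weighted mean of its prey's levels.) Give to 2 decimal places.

4.52

Node B: 1 + 1 = 2
Node C: 1 + 2 = 3
Node D: 1 + (0.67×1 + 0.33×2) = 2.33
Node E: 1 + 2.33 = 3.33
Node F: 1 + (0.53×2.33 + 0.35×3 + 0.12×2) = 3.5249
Node G: 1 + 3.5249 = 4.5249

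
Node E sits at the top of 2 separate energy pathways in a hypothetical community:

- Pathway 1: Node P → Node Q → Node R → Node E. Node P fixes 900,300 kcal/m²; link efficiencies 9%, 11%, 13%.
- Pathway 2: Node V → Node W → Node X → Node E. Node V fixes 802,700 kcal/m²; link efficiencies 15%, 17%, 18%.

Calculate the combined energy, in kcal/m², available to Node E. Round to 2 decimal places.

4843.08 kcal/m²

Pathway 1: 900300 × 0.09 × 0.11 × 0.13 = 1158.6861 kcal/m²
Pathway 2: 802700 × 0.15 × 0.17 × 0.18 = 3684.393 kcal/m²
Total at Node E: 1158.6861 + 3684.393 = 4843.0791 kcal/m²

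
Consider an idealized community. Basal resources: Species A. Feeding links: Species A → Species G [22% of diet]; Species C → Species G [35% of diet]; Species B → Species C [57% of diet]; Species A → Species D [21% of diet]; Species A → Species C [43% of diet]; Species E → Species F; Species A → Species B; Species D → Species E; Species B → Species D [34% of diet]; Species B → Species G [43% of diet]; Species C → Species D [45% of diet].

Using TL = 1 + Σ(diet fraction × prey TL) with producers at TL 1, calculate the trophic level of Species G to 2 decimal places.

Species B: 1 + 1 = 2
Species C: 1 + (0.57×2 + 0.43×1) = 2.57
Species D: 1 + (0.21×1 + 0.34×2 + 0.45×2.57) = 3.0465
Species E: 1 + 3.0465 = 4.0465
Species F: 1 + 4.0465 = 5.0465
Species G: 1 + (0.22×1 + 0.43×2 + 0.35×2.57) = 2.9795

2.98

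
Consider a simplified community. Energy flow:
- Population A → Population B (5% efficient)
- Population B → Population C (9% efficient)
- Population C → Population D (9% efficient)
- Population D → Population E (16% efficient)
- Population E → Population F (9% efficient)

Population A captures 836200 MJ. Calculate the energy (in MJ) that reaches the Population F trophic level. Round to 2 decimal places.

Population B: 836200 × 0.05 = 41810 MJ
Population C: 41810 × 0.09 = 3762.9 MJ
Population D: 3762.9 × 0.09 = 338.661 MJ
Population E: 338.661 × 0.16 = 54.18576 MJ
Population F: 54.18576 × 0.09 = 4.8767184 MJ

4.88 MJ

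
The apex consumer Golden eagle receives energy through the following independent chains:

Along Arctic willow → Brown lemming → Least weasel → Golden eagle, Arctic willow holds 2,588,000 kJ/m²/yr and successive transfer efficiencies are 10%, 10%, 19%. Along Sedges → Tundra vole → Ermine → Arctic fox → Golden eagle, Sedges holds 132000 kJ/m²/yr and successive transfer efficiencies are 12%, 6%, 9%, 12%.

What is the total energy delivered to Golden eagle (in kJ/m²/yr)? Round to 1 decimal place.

Via Arctic willow: 2588000 × 0.1 × 0.1 × 0.19 = 4917.2 kJ/m²/yr
Via Sedges: 132000 × 0.12 × 0.06 × 0.09 × 0.12 = 10.26432 kJ/m²/yr
Total at Golden eagle: 4917.2 + 10.26432 = 4927.46432 kJ/m²/yr

4927.5 kJ/m²/yr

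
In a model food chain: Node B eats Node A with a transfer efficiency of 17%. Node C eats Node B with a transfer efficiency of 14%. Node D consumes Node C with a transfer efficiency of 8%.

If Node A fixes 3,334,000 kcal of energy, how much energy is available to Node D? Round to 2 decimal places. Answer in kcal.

Node B: 3334000 × 0.17 = 566780 kcal
Node C: 566780 × 0.14 = 79349.2 kcal
Node D: 79349.2 × 0.08 = 6347.936 kcal

6347.94 kcal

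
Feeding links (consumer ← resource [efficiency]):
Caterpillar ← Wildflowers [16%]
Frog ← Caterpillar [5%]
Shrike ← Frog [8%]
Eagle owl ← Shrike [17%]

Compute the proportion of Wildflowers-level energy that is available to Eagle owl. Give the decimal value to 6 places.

0.000109

Product of link efficiencies: 0.16 × 0.05 × 0.08 × 0.17 = 0.0001088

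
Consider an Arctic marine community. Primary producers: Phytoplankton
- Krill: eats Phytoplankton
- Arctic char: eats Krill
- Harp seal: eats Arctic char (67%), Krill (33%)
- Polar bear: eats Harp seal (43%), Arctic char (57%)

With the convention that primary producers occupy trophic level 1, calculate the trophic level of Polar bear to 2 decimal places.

Krill: 1 + 1 = 2
Arctic char: 1 + 2 = 3
Harp seal: 1 + (0.67×3 + 0.33×2) = 3.67
Polar bear: 1 + (0.43×3.67 + 0.57×3) = 4.2881

4.29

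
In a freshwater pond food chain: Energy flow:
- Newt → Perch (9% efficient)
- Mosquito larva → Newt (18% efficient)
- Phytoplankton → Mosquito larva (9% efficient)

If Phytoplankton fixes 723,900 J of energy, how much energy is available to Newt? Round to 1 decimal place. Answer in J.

Mosquito larva: 723900 × 0.09 = 65151 J
Newt: 65151 × 0.18 = 11727.18 J

11727.2 J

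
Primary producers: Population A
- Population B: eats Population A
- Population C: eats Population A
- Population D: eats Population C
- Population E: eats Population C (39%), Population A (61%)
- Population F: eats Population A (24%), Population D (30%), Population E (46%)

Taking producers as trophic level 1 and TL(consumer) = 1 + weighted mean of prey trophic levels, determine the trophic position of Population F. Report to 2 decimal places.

3.24

Population B: 1 + 1 = 2
Population C: 1 + 1 = 2
Population D: 1 + 2 = 3
Population E: 1 + (0.39×2 + 0.61×1) = 2.39
Population F: 1 + (0.24×1 + 0.3×3 + 0.46×2.39) = 3.2394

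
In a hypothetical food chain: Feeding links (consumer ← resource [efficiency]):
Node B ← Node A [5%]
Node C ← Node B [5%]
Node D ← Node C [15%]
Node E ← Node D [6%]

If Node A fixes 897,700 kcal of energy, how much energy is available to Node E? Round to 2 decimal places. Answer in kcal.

20.20 kcal

Node B: 897700 × 0.05 = 44885 kcal
Node C: 44885 × 0.05 = 2244.25 kcal
Node D: 2244.25 × 0.15 = 336.6375 kcal
Node E: 336.6375 × 0.06 = 20.19825 kcal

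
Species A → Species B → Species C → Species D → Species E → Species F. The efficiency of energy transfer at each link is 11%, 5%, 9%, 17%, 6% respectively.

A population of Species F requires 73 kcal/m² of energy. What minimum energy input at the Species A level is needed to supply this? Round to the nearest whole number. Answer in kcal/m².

14458309 kcal/m²

Cumulative transfer efficiency: 0.11 × 0.05 × 0.09 × 0.17 × 0.06 = 0.000005049
Species A energy = 73 / 0.000005049 = 14458309 kcal/m²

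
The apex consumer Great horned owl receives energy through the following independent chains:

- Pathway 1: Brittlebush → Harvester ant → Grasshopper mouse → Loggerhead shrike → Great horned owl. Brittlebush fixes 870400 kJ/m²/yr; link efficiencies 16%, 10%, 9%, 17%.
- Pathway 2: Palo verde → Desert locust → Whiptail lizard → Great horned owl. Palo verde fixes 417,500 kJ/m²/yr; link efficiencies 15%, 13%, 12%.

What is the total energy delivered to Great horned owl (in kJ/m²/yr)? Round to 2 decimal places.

Pathway 1: 870400 × 0.16 × 0.1 × 0.09 × 0.17 = 213.07392 kJ/m²/yr
Pathway 2: 417500 × 0.15 × 0.13 × 0.12 = 976.95 kJ/m²/yr
Total at Great horned owl: 213.07392 + 976.95 = 1190.02392 kJ/m²/yr

1190.02 kJ/m²/yr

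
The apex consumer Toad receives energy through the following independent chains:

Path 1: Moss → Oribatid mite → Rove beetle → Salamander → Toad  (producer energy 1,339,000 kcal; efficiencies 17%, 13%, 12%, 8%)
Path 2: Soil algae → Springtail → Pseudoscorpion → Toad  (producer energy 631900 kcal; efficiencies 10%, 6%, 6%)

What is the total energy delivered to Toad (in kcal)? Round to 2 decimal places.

Path 1: 1339000 × 0.17 × 0.13 × 0.12 × 0.08 = 284.08224 kcal
Path 2: 631900 × 0.1 × 0.06 × 0.06 = 227.484 kcal
Total at Toad: 284.08224 + 227.484 = 511.56624 kcal

511.57 kcal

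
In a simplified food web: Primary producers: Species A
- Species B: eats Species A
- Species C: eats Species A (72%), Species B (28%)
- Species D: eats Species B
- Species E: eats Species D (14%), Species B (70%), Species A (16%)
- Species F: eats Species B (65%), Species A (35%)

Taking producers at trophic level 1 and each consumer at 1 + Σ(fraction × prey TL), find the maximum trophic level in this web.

Species B: 1 + 1 = 2
Species C: 1 + (0.72×1 + 0.28×2) = 2.28
Species D: 1 + 2 = 3
Species E: 1 + (0.14×3 + 0.7×2 + 0.16×1) = 2.98
Species F: 1 + (0.65×2 + 0.35×1) = 2.65

3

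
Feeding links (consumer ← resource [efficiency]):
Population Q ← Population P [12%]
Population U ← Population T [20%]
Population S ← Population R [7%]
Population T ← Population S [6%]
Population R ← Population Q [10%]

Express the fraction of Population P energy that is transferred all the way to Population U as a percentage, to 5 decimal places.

0.00101%

Product of link efficiencies: 0.12 × 0.1 × 0.07 × 0.06 × 0.2 = 0.00001008
As a percentage: 0.00001008 × 100 = 0.00101%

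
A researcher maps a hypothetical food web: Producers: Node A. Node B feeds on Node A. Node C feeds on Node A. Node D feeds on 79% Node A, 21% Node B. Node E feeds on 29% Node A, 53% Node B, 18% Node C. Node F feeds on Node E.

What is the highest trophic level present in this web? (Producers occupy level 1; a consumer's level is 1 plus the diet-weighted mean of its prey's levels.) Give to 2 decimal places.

Node B: 1 + 1 = 2
Node C: 1 + 1 = 2
Node D: 1 + (0.79×1 + 0.21×2) = 2.21
Node E: 1 + (0.29×1 + 0.53×2 + 0.18×2) = 2.71
Node F: 1 + 2.71 = 3.71

3.71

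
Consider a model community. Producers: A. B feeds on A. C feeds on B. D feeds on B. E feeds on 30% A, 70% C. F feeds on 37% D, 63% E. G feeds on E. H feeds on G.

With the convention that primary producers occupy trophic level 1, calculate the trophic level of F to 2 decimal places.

B: 1 + 1 = 2
C: 1 + 2 = 3
D: 1 + 2 = 3
E: 1 + (0.3×1 + 0.7×3) = 3.4
F: 1 + (0.37×3 + 0.63×3.4) = 4.252
G: 1 + 3.4 = 4.4
H: 1 + 4.4 = 5.4

4.25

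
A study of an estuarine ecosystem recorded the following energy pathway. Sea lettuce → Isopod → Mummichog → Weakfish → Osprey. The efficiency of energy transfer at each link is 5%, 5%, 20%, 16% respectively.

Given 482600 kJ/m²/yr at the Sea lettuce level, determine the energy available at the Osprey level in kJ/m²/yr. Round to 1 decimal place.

Isopod: 482600 × 0.05 = 24130 kJ/m²/yr
Mummichog: 24130 × 0.05 = 1206.5 kJ/m²/yr
Weakfish: 1206.5 × 0.2 = 241.3 kJ/m²/yr
Osprey: 241.3 × 0.16 = 38.608 kJ/m²/yr

38.6 kJ/m²/yr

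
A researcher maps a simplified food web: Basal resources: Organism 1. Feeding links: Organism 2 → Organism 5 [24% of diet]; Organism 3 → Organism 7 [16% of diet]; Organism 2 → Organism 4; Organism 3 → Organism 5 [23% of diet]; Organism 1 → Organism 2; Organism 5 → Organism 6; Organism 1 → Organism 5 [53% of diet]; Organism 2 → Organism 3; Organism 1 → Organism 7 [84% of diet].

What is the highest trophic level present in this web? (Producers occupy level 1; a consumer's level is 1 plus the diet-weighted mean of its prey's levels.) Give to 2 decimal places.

3.70

Organism 2: 1 + 1 = 2
Organism 3: 1 + 2 = 3
Organism 4: 1 + 2 = 3
Organism 5: 1 + (0.23×3 + 0.53×1 + 0.24×2) = 2.7
Organism 6: 1 + 2.7 = 3.7
Organism 7: 1 + (0.16×3 + 0.84×1) = 2.32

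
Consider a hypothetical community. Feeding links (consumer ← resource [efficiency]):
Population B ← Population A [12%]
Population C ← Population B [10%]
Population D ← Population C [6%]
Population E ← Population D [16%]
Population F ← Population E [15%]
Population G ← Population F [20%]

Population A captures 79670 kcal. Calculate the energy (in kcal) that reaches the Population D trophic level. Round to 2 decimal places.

57.36 kcal

Population B: 79670 × 0.12 = 9560.4 kcal
Population C: 9560.4 × 0.1 = 956.04 kcal
Population D: 956.04 × 0.06 = 57.3624 kcal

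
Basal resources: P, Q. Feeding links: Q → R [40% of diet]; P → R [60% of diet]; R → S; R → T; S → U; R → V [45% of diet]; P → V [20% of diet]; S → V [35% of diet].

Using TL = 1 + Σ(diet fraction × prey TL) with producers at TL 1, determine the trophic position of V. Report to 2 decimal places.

R: 1 + (0.4×1 + 0.6×1) = 2
S: 1 + 2 = 3
T: 1 + 2 = 3
U: 1 + 3 = 4
V: 1 + (0.45×2 + 0.2×1 + 0.35×3) = 3.15

3.15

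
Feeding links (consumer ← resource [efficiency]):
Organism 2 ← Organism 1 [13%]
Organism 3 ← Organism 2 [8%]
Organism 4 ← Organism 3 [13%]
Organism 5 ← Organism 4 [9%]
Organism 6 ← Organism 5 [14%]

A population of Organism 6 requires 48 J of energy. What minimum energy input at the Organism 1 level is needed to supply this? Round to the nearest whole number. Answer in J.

2817695 J

Cumulative transfer efficiency: 0.13 × 0.08 × 0.13 × 0.09 × 0.14 = 0.0000170352
Organism 1 energy = 48 / 0.0000170352 = 2817695 J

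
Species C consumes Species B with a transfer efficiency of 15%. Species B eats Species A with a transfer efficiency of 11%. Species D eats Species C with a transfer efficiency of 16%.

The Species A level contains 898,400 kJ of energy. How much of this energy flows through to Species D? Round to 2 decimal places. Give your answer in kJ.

Species B: 898400 × 0.11 = 98824 kJ
Species C: 98824 × 0.15 = 14823.6 kJ
Species D: 14823.6 × 0.16 = 2371.776 kJ

2371.78 kJ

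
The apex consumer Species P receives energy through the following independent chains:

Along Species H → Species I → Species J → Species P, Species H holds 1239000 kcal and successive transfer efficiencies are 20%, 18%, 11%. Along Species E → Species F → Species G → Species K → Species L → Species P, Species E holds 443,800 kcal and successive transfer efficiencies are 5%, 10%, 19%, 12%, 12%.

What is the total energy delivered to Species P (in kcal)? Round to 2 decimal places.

4912.51 kcal

Via Species H: 1239000 × 0.2 × 0.18 × 0.11 = 4906.44 kcal
Via Species E: 443800 × 0.05 × 0.1 × 0.19 × 0.12 × 0.12 = 6.071184 kcal
Total at Species P: 4906.44 + 6.071184 = 4912.511184 kcal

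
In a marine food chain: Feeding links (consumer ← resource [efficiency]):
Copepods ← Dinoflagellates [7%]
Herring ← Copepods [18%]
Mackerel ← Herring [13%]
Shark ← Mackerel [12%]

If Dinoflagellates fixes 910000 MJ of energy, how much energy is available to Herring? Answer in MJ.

Copepods: 910000 × 0.07 = 63700 MJ
Herring: 63700 × 0.18 = 11466 MJ

11466 MJ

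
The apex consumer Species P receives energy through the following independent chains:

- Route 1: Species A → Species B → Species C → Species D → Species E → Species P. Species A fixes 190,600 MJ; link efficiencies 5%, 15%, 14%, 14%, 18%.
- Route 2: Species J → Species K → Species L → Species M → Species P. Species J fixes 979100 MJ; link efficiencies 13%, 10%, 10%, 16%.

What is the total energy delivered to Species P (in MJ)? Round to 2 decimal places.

208.70 MJ

Route 1: 190600 × 0.05 × 0.15 × 0.14 × 0.14 × 0.18 = 5.043276 MJ
Route 2: 979100 × 0.13 × 0.1 × 0.1 × 0.16 = 203.6528 MJ
Total at Species P: 5.043276 + 203.6528 = 208.696076 MJ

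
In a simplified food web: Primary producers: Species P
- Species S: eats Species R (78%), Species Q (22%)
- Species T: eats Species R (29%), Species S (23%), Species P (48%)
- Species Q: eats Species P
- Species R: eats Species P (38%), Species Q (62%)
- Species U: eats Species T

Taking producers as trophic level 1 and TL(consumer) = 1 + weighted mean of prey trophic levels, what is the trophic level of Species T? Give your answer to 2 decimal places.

3.04

Species Q: 1 + 1 = 2
Species R: 1 + (0.38×1 + 0.62×2) = 2.62
Species S: 1 + (0.78×2.62 + 0.22×2) = 3.4836
Species T: 1 + (0.29×2.62 + 0.23×3.4836 + 0.48×1) = 3.041028
Species U: 1 + 3.041028 = 4.041028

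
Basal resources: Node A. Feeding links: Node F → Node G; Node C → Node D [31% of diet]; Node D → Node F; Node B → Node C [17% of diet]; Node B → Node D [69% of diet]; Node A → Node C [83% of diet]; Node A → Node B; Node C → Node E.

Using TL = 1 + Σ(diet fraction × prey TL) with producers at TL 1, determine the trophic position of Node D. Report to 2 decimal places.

3.05

Node B: 1 + 1 = 2
Node C: 1 + (0.83×1 + 0.17×2) = 2.17
Node D: 1 + (0.69×2 + 0.31×2.17) = 3.0527
Node E: 1 + 2.17 = 3.17
Node F: 1 + 3.0527 = 4.0527
Node G: 1 + 4.0527 = 5.0527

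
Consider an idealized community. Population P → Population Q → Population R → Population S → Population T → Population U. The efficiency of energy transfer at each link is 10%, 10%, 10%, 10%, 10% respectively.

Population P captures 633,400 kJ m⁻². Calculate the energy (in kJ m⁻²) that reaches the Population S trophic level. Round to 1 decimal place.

633.4 kJ m⁻²

Population Q: 633400 × 0.1 = 63340 kJ m⁻²
Population R: 63340 × 0.1 = 6334 kJ m⁻²
Population S: 6334 × 0.1 = 633.4 kJ m⁻²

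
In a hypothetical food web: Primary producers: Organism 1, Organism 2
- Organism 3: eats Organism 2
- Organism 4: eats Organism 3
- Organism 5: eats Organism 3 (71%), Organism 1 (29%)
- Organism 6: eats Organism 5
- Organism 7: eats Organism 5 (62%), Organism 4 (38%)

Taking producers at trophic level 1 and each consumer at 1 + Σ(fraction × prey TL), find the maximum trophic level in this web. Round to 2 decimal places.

Organism 3: 1 + 1 = 2
Organism 4: 1 + 2 = 3
Organism 5: 1 + (0.71×2 + 0.29×1) = 2.71
Organism 6: 1 + 2.71 = 3.71
Organism 7: 1 + (0.62×2.71 + 0.38×3) = 3.8202

3.82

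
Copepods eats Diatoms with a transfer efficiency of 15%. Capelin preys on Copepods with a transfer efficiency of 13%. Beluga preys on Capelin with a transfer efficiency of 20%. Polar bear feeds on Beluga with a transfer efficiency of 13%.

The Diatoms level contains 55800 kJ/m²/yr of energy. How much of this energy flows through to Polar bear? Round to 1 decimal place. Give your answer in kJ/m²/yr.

Copepods: 55800 × 0.15 = 8370 kJ/m²/yr
Capelin: 8370 × 0.13 = 1088.1 kJ/m²/yr
Beluga: 1088.1 × 0.2 = 217.62 kJ/m²/yr
Polar bear: 217.62 × 0.13 = 28.2906 kJ/m²/yr

28.3 kJ/m²/yr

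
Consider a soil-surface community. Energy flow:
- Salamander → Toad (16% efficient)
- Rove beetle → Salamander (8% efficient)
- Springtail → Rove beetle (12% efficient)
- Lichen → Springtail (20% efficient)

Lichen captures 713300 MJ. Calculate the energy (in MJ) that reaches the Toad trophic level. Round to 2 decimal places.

219.13 MJ

Springtail: 713300 × 0.2 = 142660 MJ
Rove beetle: 142660 × 0.12 = 17119.2 MJ
Salamander: 17119.2 × 0.08 = 1369.536 MJ
Toad: 1369.536 × 0.16 = 219.12576 MJ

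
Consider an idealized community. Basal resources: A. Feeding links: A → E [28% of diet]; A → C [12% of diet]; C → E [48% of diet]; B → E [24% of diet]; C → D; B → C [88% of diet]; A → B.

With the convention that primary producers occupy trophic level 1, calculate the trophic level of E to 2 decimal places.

3.14

B: 1 + 1 = 2
C: 1 + (0.88×2 + 0.12×1) = 2.88
D: 1 + 2.88 = 3.88
E: 1 + (0.48×2.88 + 0.24×2 + 0.28×1) = 3.1424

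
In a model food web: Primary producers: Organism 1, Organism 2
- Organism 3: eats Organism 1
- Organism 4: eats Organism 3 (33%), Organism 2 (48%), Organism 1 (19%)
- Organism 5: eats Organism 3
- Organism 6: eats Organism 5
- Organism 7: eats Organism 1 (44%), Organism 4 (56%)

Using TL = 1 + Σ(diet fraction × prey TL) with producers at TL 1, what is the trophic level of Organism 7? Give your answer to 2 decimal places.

Organism 3: 1 + 1 = 2
Organism 4: 1 + (0.33×2 + 0.48×1 + 0.19×1) = 2.33
Organism 5: 1 + 2 = 3
Organism 6: 1 + 3 = 4
Organism 7: 1 + (0.44×1 + 0.56×2.33) = 2.7448

2.74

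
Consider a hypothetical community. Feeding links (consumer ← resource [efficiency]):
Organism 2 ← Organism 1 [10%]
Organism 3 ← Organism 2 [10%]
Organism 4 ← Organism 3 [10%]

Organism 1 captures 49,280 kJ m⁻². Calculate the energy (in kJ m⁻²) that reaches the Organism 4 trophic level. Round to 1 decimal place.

49.3 kJ m⁻²

Organism 2: 49280 × 0.1 = 4928 kJ m⁻²
Organism 3: 4928 × 0.1 = 492.8 kJ m⁻²
Organism 4: 492.8 × 0.1 = 49.28 kJ m⁻²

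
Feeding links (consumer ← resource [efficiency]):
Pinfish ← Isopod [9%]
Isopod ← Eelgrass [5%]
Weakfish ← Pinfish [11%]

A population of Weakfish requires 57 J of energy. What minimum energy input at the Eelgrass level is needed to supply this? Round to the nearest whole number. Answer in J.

Cumulative transfer efficiency: 0.05 × 0.09 × 0.11 = 0.000495
Eelgrass energy = 57 / 0.000495 = 115152 J

115152 J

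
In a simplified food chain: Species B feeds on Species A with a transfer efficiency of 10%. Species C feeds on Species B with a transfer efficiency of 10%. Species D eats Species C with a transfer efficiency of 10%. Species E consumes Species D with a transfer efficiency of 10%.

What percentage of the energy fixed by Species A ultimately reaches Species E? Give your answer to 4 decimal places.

Product of link efficiencies: 0.1 × 0.1 × 0.1 × 0.1 = 0.0001
As a percentage: 0.0001 × 100 = 0.0100%

0.0100%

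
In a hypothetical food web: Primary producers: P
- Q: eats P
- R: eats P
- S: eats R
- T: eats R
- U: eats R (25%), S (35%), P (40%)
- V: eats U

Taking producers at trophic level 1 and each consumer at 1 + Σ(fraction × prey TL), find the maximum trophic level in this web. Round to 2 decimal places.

3.95

Q: 1 + 1 = 2
R: 1 + 1 = 2
S: 1 + 2 = 3
T: 1 + 2 = 3
U: 1 + (0.25×2 + 0.35×3 + 0.4×1) = 2.95
V: 1 + 2.95 = 3.95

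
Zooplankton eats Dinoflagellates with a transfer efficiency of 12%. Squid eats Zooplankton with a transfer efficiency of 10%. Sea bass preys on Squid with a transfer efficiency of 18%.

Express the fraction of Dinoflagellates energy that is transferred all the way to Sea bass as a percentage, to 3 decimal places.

0.216%

Product of link efficiencies: 0.12 × 0.1 × 0.18 = 0.00216
As a percentage: 0.00216 × 100 = 0.216%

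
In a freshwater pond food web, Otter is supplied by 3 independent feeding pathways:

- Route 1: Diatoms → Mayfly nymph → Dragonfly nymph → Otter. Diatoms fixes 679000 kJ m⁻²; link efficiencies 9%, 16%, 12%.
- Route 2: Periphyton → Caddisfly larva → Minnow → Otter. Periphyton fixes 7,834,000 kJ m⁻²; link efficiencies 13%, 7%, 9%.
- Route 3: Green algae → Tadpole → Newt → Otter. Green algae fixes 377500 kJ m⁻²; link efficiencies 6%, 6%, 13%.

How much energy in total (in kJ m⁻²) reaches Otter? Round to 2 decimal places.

Route 1: 679000 × 0.09 × 0.16 × 0.12 = 1173.312 kJ m⁻²
Route 2: 7834000 × 0.13 × 0.07 × 0.09 = 6416.046 kJ m⁻²
Route 3: 377500 × 0.06 × 0.06 × 0.13 = 176.67 kJ m⁻²
Total at Otter: 1173.312 + 6416.046 + 176.67 = 7766.028 kJ m⁻²

7766.03 kJ m⁻²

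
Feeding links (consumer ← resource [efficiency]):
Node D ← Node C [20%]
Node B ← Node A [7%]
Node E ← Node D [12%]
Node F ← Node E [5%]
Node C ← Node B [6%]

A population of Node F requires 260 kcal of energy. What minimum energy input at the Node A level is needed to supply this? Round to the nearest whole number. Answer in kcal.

51587302 kcal

Cumulative transfer efficiency: 0.07 × 0.06 × 0.2 × 0.12 × 0.05 = 0.00000504
Node A energy = 260 / 0.00000504 = 51587302 kcal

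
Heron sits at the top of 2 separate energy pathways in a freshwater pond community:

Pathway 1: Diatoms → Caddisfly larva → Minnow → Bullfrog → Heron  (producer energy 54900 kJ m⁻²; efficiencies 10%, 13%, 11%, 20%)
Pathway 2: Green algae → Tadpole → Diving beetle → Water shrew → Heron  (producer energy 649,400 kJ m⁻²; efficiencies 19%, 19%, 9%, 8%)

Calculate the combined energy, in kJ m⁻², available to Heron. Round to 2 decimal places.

Pathway 1: 54900 × 0.1 × 0.13 × 0.11 × 0.2 = 15.7014 kJ m⁻²
Pathway 2: 649400 × 0.19 × 0.19 × 0.09 × 0.08 = 168.792048 kJ m⁻²
Total at Heron: 15.7014 + 168.792048 = 184.493448 kJ m⁻²

184.49 kJ m⁻²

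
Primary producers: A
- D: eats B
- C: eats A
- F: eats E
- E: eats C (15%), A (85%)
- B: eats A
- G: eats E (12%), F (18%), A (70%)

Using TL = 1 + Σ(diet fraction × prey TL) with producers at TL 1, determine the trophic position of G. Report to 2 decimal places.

B: 1 + 1 = 2
C: 1 + 1 = 2
D: 1 + 2 = 3
E: 1 + (0.15×2 + 0.85×1) = 2.15
F: 1 + 2.15 = 3.15
G: 1 + (0.12×2.15 + 0.18×3.15 + 0.7×1) = 2.525

2.53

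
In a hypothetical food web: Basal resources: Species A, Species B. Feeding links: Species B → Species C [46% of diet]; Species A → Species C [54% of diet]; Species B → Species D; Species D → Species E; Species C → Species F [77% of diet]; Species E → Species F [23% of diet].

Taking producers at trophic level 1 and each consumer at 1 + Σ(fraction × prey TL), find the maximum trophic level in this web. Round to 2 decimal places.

3.23

Species C: 1 + (0.46×1 + 0.54×1) = 2
Species D: 1 + 1 = 2
Species E: 1 + 2 = 3
Species F: 1 + (0.77×2 + 0.23×3) = 3.23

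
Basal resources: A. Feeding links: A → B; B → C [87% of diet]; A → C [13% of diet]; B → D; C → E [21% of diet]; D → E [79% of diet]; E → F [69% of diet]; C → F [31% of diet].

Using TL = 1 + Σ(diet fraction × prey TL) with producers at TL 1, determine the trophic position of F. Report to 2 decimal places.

B: 1 + 1 = 2
C: 1 + (0.87×2 + 0.13×1) = 2.87
D: 1 + 2 = 3
E: 1 + (0.21×2.87 + 0.79×3) = 3.9727
F: 1 + (0.69×3.9727 + 0.31×2.87) = 4.630863

4.63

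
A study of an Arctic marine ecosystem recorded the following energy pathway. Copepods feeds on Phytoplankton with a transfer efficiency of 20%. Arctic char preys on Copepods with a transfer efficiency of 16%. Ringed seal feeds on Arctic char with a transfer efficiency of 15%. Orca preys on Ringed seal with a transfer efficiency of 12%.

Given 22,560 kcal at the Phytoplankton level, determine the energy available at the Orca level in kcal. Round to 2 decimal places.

Copepods: 22560 × 0.2 = 4512 kcal
Arctic char: 4512 × 0.16 = 721.92 kcal
Ringed seal: 721.92 × 0.15 = 108.288 kcal
Orca: 108.288 × 0.12 = 12.99456 kcal

12.99 kcal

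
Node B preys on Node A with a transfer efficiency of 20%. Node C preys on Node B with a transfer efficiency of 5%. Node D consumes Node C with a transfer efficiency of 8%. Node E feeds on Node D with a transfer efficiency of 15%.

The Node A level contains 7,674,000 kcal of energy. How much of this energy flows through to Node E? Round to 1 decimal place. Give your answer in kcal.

920.9 kcal

Node B: 7674000 × 0.2 = 1534800 kcal
Node C: 1534800 × 0.05 = 76740 kcal
Node D: 76740 × 0.08 = 6139.2 kcal
Node E: 6139.2 × 0.15 = 920.88 kcal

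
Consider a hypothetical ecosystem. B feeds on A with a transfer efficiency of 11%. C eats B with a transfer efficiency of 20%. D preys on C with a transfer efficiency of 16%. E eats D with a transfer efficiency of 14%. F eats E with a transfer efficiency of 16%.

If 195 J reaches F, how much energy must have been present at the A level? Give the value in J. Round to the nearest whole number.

2473113 J

Cumulative transfer efficiency: 0.11 × 0.2 × 0.16 × 0.14 × 0.16 = 0.000078848
A energy = 195 / 0.000078848 = 2473113 J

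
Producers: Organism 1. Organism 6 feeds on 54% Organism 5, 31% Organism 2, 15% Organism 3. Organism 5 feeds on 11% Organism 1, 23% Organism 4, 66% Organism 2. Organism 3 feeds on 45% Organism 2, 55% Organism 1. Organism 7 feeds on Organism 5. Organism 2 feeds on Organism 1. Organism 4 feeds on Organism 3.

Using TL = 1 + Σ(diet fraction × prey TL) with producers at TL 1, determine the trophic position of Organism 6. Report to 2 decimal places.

Organism 2: 1 + 1 = 2
Organism 3: 1 + (0.45×2 + 0.55×1) = 2.45
Organism 4: 1 + 2.45 = 3.45
Organism 5: 1 + (0.11×1 + 0.23×3.45 + 0.66×2) = 3.2235
Organism 6: 1 + (0.54×3.2235 + 0.31×2 + 0.15×2.45) = 3.72819
Organism 7: 1 + 3.2235 = 4.2235

3.73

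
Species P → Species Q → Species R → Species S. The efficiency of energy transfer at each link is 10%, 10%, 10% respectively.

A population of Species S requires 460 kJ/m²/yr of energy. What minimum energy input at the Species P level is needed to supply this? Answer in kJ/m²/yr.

460000 kJ/m²/yr

Cumulative transfer efficiency: 0.1 × 0.1 × 0.1 = 0.001
Species P energy = 460 / 0.001 = 460000 kJ/m²/yr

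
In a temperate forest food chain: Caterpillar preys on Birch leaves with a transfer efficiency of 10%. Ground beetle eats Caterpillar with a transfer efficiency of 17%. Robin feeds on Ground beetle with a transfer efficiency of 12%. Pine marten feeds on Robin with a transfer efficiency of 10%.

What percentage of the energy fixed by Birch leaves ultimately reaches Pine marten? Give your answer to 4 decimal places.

0.0204%

Product of link efficiencies: 0.1 × 0.17 × 0.12 × 0.1 = 0.000204
As a percentage: 0.000204 × 100 = 0.0204%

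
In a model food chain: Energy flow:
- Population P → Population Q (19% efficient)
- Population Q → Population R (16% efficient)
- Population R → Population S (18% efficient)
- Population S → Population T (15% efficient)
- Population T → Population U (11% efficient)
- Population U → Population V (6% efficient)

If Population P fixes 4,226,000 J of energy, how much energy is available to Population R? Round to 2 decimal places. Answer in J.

128470.40 J

Population Q: 4226000 × 0.19 = 802940 J
Population R: 802940 × 0.16 = 128470.4 J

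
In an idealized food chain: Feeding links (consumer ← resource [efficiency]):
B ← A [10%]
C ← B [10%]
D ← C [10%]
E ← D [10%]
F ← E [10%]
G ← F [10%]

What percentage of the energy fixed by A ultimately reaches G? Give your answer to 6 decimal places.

Product of link efficiencies: 0.1 × 0.1 × 0.1 × 0.1 × 0.1 × 0.1 = 0.000001
As a percentage: 0.000001 × 100 = 0.000100%

0.000100%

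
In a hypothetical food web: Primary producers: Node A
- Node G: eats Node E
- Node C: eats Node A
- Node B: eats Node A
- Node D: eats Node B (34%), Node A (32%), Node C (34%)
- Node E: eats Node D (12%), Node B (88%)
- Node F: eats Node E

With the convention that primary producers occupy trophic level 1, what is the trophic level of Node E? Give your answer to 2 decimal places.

Node B: 1 + 1 = 2
Node C: 1 + 1 = 2
Node D: 1 + (0.34×2 + 0.32×1 + 0.34×2) = 2.68
Node E: 1 + (0.12×2.68 + 0.88×2) = 3.0816
Node F: 1 + 3.0816 = 4.0816
Node G: 1 + 3.0816 = 4.0816

3.08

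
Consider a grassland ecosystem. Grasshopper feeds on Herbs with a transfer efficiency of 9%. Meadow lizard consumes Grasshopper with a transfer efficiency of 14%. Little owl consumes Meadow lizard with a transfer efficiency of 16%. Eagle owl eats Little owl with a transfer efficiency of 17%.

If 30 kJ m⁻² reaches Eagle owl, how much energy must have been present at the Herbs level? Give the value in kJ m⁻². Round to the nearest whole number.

87535 kJ m⁻²

Cumulative transfer efficiency: 0.09 × 0.14 × 0.16 × 0.17 = 0.00034272
Herbs energy = 30 / 0.00034272 = 87535 kJ m⁻²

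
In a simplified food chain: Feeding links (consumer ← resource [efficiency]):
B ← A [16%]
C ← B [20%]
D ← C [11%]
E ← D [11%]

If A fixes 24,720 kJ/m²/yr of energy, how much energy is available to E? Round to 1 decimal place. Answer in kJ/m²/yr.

9.6 kJ/m²/yr

B: 24720 × 0.16 = 3955.2 kJ/m²/yr
C: 3955.2 × 0.2 = 791.04 kJ/m²/yr
D: 791.04 × 0.11 = 87.0144 kJ/m²/yr
E: 87.0144 × 0.11 = 9.571584 kJ/m²/yr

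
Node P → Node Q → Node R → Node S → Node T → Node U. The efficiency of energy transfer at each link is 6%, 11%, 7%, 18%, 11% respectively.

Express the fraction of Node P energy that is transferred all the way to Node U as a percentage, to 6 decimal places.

Product of link efficiencies: 0.06 × 0.11 × 0.07 × 0.18 × 0.11 = 0.0000091476
As a percentage: 0.0000091476 × 100 = 0.000915%

0.000915%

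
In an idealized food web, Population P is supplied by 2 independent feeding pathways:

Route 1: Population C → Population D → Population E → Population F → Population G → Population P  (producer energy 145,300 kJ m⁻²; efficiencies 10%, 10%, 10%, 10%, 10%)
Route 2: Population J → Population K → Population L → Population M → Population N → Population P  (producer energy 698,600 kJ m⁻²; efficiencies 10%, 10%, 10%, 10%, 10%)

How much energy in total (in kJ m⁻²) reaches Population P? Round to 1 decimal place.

8.4 kJ m⁻²

Route 1: 145300 × 0.1 × 0.1 × 0.1 × 0.1 × 0.1 = 1.453 kJ m⁻²
Route 2: 698600 × 0.1 × 0.1 × 0.1 × 0.1 × 0.1 = 6.986 kJ m⁻²
Total at Population P: 1.453 + 6.986 = 8.439 kJ m⁻²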